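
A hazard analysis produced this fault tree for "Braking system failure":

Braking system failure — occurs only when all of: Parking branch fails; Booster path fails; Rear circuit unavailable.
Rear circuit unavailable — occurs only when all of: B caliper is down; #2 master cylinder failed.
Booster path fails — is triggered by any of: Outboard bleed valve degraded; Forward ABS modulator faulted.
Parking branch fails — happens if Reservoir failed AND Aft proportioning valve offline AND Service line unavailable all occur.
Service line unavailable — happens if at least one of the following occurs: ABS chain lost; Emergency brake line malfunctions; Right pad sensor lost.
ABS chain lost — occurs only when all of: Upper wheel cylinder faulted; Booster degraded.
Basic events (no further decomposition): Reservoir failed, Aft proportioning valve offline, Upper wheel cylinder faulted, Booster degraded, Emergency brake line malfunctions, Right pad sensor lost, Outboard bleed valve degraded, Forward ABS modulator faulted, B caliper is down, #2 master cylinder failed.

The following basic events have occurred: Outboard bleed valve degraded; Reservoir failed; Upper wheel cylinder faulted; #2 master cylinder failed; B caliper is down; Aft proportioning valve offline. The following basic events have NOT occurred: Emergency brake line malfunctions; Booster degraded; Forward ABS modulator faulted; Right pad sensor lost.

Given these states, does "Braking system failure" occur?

ABS chain lost [AND]: Upper wheel cylinder faulted=occurs, Booster degraded=not → not all inputs occur → does not occur.
Service line unavailable [OR]: ABS chain lost=not, Emergency brake line malfunctions=not, Right pad sensor lost=not → no input occurs → does not occur.
Parking branch fails [AND]: Reservoir failed=occurs, Aft proportioning valve offline=occurs, Service line unavailable=not → not all inputs occur → does not occur.
Booster path fails [OR]: Outboard bleed valve degraded=occurs, Forward ABS modulator faulted=not → at least one input occurs → occurs.
Rear circuit unavailable [AND]: B caliper is down=occurs, #2 master cylinder failed=occurs → all inputs occur → occurs.
Braking system failure [AND]: Parking branch fails=not, Booster path fails=occurs, Rear circuit unavailable=occurs → not all inputs occur → does not occur.

No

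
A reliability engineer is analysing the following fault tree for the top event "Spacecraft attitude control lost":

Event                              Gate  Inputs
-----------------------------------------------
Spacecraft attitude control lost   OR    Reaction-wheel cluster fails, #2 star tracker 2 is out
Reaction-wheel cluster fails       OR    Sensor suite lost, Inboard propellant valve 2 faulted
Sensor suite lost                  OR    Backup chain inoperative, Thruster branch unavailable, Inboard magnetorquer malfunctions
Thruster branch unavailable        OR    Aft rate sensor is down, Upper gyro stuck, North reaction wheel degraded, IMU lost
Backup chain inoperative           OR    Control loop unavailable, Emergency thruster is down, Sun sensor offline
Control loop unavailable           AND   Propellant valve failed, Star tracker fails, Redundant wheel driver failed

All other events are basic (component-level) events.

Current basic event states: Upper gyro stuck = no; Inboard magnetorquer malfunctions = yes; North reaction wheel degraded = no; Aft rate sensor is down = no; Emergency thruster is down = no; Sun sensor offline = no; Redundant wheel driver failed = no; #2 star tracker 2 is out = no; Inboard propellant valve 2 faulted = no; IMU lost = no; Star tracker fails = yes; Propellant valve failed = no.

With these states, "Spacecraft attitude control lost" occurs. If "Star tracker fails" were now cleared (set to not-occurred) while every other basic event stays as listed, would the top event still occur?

Counterfactual: set "Star tracker fails" to not occurred.
Control loop unavailable [AND]: Propellant valve failed=not, Star tracker fails=not, Redundant wheel driver failed=not → not all inputs occur → does not occur.
Backup chain inoperative [OR]: Control loop unavailable=not, Emergency thruster is down=not, Sun sensor offline=not → no input occurs → does not occur.
Thruster branch unavailable [OR]: Aft rate sensor is down=not, Upper gyro stuck=not, North reaction wheel degraded=not, IMU lost=not → no input occurs → does not occur.
Sensor suite lost [OR]: Backup chain inoperative=not, Thruster branch unavailable=not, Inboard magnetorquer malfunctions=occurs → at least one input occurs → occurs.
Reaction-wheel cluster fails [OR]: Sensor suite lost=occurs, Inboard propellant valve 2 faulted=not → at least one input occurs → occurs.
Spacecraft attitude control lost [OR]: Reaction-wheel cluster fails=occurs, #2 star tracker 2 is out=not → at least one input occurs → occurs.

Yes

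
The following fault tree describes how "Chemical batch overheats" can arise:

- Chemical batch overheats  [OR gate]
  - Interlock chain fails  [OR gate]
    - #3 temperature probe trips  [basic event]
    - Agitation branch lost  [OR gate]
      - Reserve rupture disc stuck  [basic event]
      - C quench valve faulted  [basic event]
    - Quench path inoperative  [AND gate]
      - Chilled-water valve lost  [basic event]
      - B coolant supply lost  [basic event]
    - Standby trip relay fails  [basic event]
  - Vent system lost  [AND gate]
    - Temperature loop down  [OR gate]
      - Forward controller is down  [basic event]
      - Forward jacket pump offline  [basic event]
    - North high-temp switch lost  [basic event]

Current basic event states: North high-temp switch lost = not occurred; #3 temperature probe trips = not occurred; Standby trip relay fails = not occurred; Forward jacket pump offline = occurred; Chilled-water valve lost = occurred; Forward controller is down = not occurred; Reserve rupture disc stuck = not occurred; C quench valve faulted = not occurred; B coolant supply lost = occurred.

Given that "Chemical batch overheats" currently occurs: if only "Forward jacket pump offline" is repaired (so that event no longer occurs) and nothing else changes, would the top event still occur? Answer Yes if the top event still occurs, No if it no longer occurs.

Yes

Counterfactual: set "Forward jacket pump offline" to not occurred.
Agitation branch lost [OR]: Reserve rupture disc stuck=not, C quench valve faulted=not → no input occurs → does not occur.
Quench path inoperative [AND]: Chilled-water valve lost=occurs, B coolant supply lost=occurs → all inputs occur → occurs.
Interlock chain fails [OR]: #3 temperature probe trips=not, Agitation branch lost=not, Quench path inoperative=occurs, Standby trip relay fails=not → at least one input occurs → occurs.
Temperature loop down [OR]: Forward controller is down=not, Forward jacket pump offline=not → no input occurs → does not occur.
Vent system lost [AND]: Temperature loop down=not, North high-temp switch lost=not → not all inputs occur → does not occur.
Chemical batch overheats [OR]: Interlock chain fails=occurs, Vent system lost=not → at least one input occurs → occurs.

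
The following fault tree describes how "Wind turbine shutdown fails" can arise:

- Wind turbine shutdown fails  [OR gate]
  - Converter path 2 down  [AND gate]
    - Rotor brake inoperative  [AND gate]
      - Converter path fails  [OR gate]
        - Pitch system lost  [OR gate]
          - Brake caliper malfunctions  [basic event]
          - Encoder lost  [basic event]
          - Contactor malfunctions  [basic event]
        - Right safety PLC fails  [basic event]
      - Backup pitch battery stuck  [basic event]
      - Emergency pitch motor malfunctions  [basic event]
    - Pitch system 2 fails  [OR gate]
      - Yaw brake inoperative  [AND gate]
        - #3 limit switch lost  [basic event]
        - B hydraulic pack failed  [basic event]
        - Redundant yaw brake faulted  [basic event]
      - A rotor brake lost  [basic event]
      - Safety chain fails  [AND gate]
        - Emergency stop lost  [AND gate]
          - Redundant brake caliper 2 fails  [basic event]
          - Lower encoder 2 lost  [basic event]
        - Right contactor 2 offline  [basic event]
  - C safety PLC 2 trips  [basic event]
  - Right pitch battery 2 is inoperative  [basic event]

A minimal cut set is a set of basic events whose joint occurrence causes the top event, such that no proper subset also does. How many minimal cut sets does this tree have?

Pitch system lost [OR]: union of children's cut sets → 3 cut set(s).
Converter path fails [OR]: union of children's cut sets → 4 cut set(s).
Rotor brake inoperative [AND]: one cut set from each child combined → 4 × 1 × 1 = 4 cut set(s).
Yaw brake inoperative [AND]: one cut set from each child combined → 1 × 1 × 1 = 1 cut set(s).
Emergency stop lost [AND]: one cut set from each child combined → 1 × 1 = 1 cut set(s).
Safety chain fails [AND]: one cut set from each child combined → 1 × 1 = 1 cut set(s).
Pitch system 2 fails [OR]: union of children's cut sets → 3 cut set(s).
Converter path 2 down [AND]: one cut set from each child combined → 4 × 3 = 12 cut set(s).
Wind turbine shutdown fails [OR]: union of children's cut sets → 14 cut set(s).

14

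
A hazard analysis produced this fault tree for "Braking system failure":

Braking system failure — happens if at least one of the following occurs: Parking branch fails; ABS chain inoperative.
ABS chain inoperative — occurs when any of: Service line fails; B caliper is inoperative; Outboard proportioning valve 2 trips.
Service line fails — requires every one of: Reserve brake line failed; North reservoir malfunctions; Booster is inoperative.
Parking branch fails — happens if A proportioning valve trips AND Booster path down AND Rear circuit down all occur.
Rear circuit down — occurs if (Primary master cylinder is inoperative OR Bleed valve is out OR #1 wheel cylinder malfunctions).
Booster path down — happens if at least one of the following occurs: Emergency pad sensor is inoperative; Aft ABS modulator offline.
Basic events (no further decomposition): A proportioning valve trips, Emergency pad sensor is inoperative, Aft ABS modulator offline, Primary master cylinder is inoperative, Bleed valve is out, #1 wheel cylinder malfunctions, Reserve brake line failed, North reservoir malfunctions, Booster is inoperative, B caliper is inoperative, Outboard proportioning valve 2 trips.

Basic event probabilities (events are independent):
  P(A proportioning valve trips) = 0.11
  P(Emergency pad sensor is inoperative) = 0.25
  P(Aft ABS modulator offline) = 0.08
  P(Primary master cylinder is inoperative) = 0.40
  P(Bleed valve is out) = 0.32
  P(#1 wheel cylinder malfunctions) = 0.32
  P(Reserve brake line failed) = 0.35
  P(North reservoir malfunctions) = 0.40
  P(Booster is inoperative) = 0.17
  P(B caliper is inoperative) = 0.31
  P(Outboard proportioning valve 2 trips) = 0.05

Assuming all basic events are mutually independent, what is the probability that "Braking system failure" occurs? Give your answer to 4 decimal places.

0.3759

P(Booster path down) [OR] = 1 − (1−0.25) × (1−0.08) = 0.310000
P(Rear circuit down) [OR] = 1 − (1−0.40) × (1−0.32) × (1−0.32) = 0.722560
P(Parking branch fails) [AND] = 0.11 × 0.310000 × 0.722560 = 0.024639
P(Service line fails) [AND] = 0.35 × 0.40 × 0.17 = 0.023800
P(ABS chain inoperative) [OR] = 1 − (1−0.023800) × (1−0.31) × (1−0.05) = 0.360101
P(Braking system failure) [OR] = 1 − (1−0.024639) × (1−0.360101) = 0.375867
Rounded to 4 decimal places: P(Braking system failure) ≈ 0.3759.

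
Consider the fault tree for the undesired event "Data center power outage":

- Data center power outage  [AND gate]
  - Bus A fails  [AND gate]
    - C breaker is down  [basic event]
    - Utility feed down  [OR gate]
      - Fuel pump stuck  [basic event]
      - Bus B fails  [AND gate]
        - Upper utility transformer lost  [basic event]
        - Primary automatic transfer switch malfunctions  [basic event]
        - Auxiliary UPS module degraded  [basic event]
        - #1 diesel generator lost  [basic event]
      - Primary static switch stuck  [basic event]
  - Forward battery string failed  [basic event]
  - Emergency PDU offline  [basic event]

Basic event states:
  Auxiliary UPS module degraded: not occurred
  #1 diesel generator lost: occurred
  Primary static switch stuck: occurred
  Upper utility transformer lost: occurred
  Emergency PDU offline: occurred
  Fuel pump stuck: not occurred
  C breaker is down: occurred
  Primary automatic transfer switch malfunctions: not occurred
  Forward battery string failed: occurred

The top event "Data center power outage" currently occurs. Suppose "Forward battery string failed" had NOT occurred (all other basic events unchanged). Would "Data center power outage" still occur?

No

Counterfactual: set "Forward battery string failed" to not occurred.
Bus B fails [AND]: Upper utility transformer lost=occurs, Primary automatic transfer switch malfunctions=not, Auxiliary UPS module degraded=not, #1 diesel generator lost=occurs → not all inputs occur → does not occur.
Utility feed down [OR]: Fuel pump stuck=not, Bus B fails=not, Primary static switch stuck=occurs → at least one input occurs → occurs.
Bus A fails [AND]: C breaker is down=occurs, Utility feed down=occurs → all inputs occur → occurs.
Data center power outage [AND]: Bus A fails=occurs, Forward battery string failed=not, Emergency PDU offline=occurs → not all inputs occur → does not occur.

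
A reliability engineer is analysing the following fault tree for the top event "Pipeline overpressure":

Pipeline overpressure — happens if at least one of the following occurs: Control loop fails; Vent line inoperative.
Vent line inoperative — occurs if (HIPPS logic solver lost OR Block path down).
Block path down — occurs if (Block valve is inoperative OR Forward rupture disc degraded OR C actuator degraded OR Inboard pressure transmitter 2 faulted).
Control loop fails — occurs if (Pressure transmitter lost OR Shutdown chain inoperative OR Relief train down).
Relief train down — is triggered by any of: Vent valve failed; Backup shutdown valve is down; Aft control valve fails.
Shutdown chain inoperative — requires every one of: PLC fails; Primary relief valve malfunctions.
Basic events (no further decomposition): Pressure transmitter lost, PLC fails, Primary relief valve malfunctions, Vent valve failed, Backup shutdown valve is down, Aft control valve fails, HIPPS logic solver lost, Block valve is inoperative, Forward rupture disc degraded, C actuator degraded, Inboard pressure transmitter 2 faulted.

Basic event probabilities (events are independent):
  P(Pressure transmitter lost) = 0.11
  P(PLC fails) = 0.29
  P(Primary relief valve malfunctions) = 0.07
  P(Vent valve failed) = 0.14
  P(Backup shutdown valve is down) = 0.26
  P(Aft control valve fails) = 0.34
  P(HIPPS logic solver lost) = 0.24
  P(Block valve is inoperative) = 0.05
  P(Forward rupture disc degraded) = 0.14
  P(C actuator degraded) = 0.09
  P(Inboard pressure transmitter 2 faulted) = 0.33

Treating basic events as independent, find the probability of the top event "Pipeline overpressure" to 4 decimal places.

0.8614

P(Shutdown chain inoperative) [AND] = 0.29 × 0.07 = 0.020300
P(Relief train down) [OR] = 1 − (1−0.14) × (1−0.26) × (1−0.34) = 0.579976
P(Control loop fails) [OR] = 1 − (1−0.11) × (1−0.020300) × (1−0.579976) = 0.633767
P(Block path down) [OR] = 1 − (1−0.05) × (1−0.14) × (1−0.09) × (1−0.33) = 0.501875
P(Vent line inoperative) [OR] = 1 − (1−0.24) × (1−0.501875) = 0.621425
P(Pipeline overpressure) [OR] = 1 − (1−0.633767) × (1−0.621425) = 0.861353
Rounded to 4 decimal places: P(Pipeline overpressure) ≈ 0.8614.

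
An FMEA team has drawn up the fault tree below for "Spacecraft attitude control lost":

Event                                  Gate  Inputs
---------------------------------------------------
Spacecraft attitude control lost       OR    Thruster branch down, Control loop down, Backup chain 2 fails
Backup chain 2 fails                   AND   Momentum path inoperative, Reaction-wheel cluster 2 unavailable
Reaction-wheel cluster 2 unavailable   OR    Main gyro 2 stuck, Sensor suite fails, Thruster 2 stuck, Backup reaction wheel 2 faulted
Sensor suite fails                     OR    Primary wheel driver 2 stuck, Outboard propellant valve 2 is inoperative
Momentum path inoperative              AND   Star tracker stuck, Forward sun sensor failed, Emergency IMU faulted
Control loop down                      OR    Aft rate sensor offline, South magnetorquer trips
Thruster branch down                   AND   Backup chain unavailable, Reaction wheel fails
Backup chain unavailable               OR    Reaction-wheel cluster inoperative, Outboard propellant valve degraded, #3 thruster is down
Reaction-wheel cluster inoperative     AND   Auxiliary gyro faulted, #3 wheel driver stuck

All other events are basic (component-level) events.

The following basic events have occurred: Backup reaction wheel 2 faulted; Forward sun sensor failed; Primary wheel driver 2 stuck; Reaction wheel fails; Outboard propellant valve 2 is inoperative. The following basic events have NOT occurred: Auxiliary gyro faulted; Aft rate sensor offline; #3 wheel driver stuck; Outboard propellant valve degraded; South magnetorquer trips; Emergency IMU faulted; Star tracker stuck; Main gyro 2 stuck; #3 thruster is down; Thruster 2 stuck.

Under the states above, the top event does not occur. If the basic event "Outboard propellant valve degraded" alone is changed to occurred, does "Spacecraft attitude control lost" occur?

Counterfactual: set "Outboard propellant valve degraded" to occurred.
Reaction-wheel cluster inoperative [AND]: Auxiliary gyro faulted=not, #3 wheel driver stuck=not → not all inputs occur → does not occur.
Backup chain unavailable [OR]: Reaction-wheel cluster inoperative=not, Outboard propellant valve degraded=occurs, #3 thruster is down=not → at least one input occurs → occurs.
Thruster branch down [AND]: Backup chain unavailable=occurs, Reaction wheel fails=occurs → all inputs occur → occurs.
Control loop down [OR]: Aft rate sensor offline=not, South magnetorquer trips=not → no input occurs → does not occur.
Momentum path inoperative [AND]: Star tracker stuck=not, Forward sun sensor failed=occurs, Emergency IMU faulted=not → not all inputs occur → does not occur.
Sensor suite fails [OR]: Primary wheel driver 2 stuck=occurs, Outboard propellant valve 2 is inoperative=occurs → at least one input occurs → occurs.
Reaction-wheel cluster 2 unavailable [OR]: Main gyro 2 stuck=not, Sensor suite fails=occurs, Thruster 2 stuck=not, Backup reaction wheel 2 faulted=occurs → at least one input occurs → occurs.
Backup chain 2 fails [AND]: Momentum path inoperative=not, Reaction-wheel cluster 2 unavailable=occurs → not all inputs occur → does not occur.
Spacecraft attitude control lost [OR]: Thruster branch down=occurs, Control loop down=not, Backup chain 2 fails=not → at least one input occurs → occurs.

Yes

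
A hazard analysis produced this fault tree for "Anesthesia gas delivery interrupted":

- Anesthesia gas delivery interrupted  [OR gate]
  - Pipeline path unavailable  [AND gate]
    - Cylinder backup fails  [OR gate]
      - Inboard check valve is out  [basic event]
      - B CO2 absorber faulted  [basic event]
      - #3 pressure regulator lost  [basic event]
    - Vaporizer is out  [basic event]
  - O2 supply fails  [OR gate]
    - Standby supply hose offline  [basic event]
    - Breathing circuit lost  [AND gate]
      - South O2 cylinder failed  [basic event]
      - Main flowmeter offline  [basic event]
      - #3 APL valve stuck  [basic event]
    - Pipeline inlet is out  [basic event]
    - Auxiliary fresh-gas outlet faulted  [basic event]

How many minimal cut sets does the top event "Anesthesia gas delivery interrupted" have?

Cylinder backup fails [OR]: union of children's cut sets → 3 cut set(s).
Pipeline path unavailable [AND]: one cut set from each child combined → 3 × 1 = 3 cut set(s).
Breathing circuit lost [AND]: one cut set from each child combined → 1 × 1 × 1 = 1 cut set(s).
O2 supply fails [OR]: union of children's cut sets → 4 cut set(s).
Anesthesia gas delivery interrupted [OR]: union of children's cut sets → 7 cut set(s).
Minimal cut sets: {Inboard check valve is out, Vaporizer is out}; {B CO2 absorber faulted, Vaporizer is out}; {#3 pressure regulator lost, Vaporizer is out}; {Standby supply hose offline}; {#3 APL valve stuck, Main flowmeter offline, South O2 cylinder failed}; {Pipeline inlet is out}; {Auxiliary fresh-gas outlet faulted}.

7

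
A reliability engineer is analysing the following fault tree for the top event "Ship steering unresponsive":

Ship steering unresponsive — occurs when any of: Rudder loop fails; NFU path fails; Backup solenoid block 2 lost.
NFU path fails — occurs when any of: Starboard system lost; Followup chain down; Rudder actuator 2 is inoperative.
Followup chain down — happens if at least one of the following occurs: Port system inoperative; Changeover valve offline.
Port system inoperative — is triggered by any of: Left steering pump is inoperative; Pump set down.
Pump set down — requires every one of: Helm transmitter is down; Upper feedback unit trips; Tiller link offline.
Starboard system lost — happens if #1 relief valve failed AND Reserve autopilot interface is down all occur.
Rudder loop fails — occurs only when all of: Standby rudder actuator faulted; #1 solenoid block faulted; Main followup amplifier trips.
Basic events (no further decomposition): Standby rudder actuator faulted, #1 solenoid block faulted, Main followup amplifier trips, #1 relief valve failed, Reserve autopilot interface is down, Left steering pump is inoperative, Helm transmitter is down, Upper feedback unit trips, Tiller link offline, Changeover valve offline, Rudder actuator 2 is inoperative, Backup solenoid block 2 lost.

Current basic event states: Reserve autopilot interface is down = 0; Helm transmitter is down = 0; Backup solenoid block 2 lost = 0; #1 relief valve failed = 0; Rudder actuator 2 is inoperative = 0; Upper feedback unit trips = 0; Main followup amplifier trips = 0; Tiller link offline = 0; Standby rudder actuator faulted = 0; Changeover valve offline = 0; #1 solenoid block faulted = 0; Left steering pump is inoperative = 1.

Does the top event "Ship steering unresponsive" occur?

Rudder loop fails [AND]: Standby rudder actuator faulted=not, #1 solenoid block faulted=not, Main followup amplifier trips=not → not all inputs occur → does not occur.
Starboard system lost [AND]: #1 relief valve failed=not, Reserve autopilot interface is down=not → not all inputs occur → does not occur.
Pump set down [AND]: Helm transmitter is down=not, Upper feedback unit trips=not, Tiller link offline=not → not all inputs occur → does not occur.
Port system inoperative [OR]: Left steering pump is inoperative=occurs, Pump set down=not → at least one input occurs → occurs.
Followup chain down [OR]: Port system inoperative=occurs, Changeover valve offline=not → at least one input occurs → occurs.
NFU path fails [OR]: Starboard system lost=not, Followup chain down=occurs, Rudder actuator 2 is inoperative=not → at least one input occurs → occurs.
Ship steering unresponsive [OR]: Rudder loop fails=not, NFU path fails=occurs, Backup solenoid block 2 lost=not → at least one input occurs → occurs.

Yes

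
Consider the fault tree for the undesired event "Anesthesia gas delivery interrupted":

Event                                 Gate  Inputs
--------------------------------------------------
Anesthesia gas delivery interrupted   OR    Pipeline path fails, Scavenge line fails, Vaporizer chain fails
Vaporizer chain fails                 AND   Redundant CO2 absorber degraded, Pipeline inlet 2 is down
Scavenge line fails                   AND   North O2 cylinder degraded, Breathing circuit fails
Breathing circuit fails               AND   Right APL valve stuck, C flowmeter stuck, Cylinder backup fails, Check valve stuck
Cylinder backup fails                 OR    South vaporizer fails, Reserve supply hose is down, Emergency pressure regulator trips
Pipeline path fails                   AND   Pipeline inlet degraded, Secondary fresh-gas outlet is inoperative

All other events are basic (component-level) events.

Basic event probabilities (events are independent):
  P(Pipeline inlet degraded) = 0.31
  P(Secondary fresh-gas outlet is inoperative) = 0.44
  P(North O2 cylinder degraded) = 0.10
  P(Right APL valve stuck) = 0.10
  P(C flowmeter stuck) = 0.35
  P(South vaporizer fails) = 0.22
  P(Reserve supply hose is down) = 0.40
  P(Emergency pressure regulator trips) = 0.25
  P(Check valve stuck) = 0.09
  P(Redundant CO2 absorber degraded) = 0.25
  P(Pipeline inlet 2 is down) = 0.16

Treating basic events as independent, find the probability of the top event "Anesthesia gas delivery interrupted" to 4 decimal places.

0.1711

P(Pipeline path fails) [AND] = 0.31 × 0.44 = 0.136400
P(Cylinder backup fails) [OR] = 1 − (1−0.22) × (1−0.40) × (1−0.25) = 0.649000
P(Breathing circuit fails) [AND] = 0.10 × 0.35 × 0.649000 × 0.09 = 0.002044
P(Scavenge line fails) [AND] = 0.10 × 0.002044 = 0.000204
P(Vaporizer chain fails) [AND] = 0.25 × 0.16 = 0.040000
P(Anesthesia gas delivery interrupted) [OR] = 1 − (1−0.136400) × (1−0.000204) × (1−0.040000) = 0.171113
Rounded to 4 decimal places: P(Anesthesia gas delivery interrupted) ≈ 0.1711.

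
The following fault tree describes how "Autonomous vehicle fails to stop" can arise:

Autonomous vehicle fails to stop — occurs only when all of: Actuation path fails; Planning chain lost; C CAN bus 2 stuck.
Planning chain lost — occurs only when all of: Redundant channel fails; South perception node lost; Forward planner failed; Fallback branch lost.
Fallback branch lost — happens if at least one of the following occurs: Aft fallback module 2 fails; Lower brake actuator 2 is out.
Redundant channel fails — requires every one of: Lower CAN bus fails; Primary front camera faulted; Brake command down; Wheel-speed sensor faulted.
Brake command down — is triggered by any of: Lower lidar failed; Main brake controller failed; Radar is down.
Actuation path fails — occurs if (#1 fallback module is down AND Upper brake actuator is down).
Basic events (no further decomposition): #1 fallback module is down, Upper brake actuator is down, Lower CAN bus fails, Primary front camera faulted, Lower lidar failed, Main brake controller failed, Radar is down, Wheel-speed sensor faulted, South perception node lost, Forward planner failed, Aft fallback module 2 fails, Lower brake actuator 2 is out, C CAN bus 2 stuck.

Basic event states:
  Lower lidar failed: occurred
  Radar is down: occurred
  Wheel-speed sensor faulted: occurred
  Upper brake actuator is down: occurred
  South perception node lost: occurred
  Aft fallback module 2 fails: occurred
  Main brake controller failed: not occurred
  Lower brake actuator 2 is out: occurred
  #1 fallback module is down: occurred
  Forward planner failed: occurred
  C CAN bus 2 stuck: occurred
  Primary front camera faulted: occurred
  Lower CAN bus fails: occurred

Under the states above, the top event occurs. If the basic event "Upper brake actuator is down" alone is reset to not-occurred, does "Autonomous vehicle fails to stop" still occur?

Counterfactual: set "Upper brake actuator is down" to not occurred.
Actuation path fails [AND]: #1 fallback module is down=occurs, Upper brake actuator is down=not → not all inputs occur → does not occur.
Brake command down [OR]: Lower lidar failed=occurs, Main brake controller failed=not, Radar is down=occurs → at least one input occurs → occurs.
Redundant channel fails [AND]: Lower CAN bus fails=occurs, Primary front camera faulted=occurs, Brake command down=occurs, Wheel-speed sensor faulted=occurs → all inputs occur → occurs.
Fallback branch lost [OR]: Aft fallback module 2 fails=occurs, Lower brake actuator 2 is out=occurs → at least one input occurs → occurs.
Planning chain lost [AND]: Redundant channel fails=occurs, South perception node lost=occurs, Forward planner failed=occurs, Fallback branch lost=occurs → all inputs occur → occurs.
Autonomous vehicle fails to stop [AND]: Actuation path fails=not, Planning chain lost=occurs, C CAN bus 2 stuck=occurs → not all inputs occur → does not occur.

No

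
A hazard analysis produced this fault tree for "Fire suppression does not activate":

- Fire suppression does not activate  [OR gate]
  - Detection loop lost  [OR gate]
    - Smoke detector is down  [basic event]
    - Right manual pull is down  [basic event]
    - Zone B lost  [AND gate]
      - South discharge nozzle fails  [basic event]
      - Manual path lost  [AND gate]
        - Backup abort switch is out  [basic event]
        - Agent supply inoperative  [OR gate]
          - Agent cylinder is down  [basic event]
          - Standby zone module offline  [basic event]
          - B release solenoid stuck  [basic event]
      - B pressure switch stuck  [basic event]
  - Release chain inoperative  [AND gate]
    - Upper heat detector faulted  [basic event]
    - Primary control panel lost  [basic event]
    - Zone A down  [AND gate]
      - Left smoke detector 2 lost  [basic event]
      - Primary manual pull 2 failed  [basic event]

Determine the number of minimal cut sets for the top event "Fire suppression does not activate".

6

Agent supply inoperative [OR]: union of children's cut sets → 3 cut set(s).
Manual path lost [AND]: one cut set from each child combined → 1 × 3 = 3 cut set(s).
Zone B lost [AND]: one cut set from each child combined → 1 × 3 × 1 = 3 cut set(s).
Detection loop lost [OR]: union of children's cut sets → 5 cut set(s).
Zone A down [AND]: one cut set from each child combined → 1 × 1 = 1 cut set(s).
Release chain inoperative [AND]: one cut set from each child combined → 1 × 1 × 1 = 1 cut set(s).
Fire suppression does not activate [OR]: union of children's cut sets → 6 cut set(s).
Minimal cut sets: {Smoke detector is down}; {Right manual pull is down}; {Agent cylinder is down, B pressure switch stuck, Backup abort switch is out, South discharge nozzle fails}; {B pressure switch stuck, Backup abort switch is out, South discharge nozzle fails, Standby zone module offline}; {B pressure switch stuck, B release solenoid stuck, Backup abort switch is out, South discharge nozzle fails}; {Left smoke detector 2 lost, Primary control panel lost, Primary manual pull 2 failed, Upper heat detector faulted}.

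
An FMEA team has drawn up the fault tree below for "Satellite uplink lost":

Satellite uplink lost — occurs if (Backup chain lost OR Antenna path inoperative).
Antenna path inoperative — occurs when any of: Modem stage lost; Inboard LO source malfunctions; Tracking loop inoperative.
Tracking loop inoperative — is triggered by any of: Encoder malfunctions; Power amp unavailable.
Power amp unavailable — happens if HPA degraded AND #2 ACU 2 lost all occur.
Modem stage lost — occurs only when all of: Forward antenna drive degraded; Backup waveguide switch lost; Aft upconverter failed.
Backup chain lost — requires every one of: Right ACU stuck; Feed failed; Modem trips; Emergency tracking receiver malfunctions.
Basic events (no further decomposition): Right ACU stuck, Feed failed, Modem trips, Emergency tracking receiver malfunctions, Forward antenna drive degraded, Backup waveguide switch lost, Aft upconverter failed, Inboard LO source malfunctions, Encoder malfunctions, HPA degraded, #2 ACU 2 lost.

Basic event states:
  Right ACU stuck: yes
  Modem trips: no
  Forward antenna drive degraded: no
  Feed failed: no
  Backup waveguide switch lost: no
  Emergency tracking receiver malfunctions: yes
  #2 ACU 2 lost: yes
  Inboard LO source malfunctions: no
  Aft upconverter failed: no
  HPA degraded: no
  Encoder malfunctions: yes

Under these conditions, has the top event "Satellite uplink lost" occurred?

Yes

Backup chain lost [AND]: Right ACU stuck=occurs, Feed failed=not, Modem trips=not, Emergency tracking receiver malfunctions=occurs → not all inputs occur → does not occur.
Modem stage lost [AND]: Forward antenna drive degraded=not, Backup waveguide switch lost=not, Aft upconverter failed=not → not all inputs occur → does not occur.
Power amp unavailable [AND]: HPA degraded=not, #2 ACU 2 lost=occurs → not all inputs occur → does not occur.
Tracking loop inoperative [OR]: Encoder malfunctions=occurs, Power amp unavailable=not → at least one input occurs → occurs.
Antenna path inoperative [OR]: Modem stage lost=not, Inboard LO source malfunctions=not, Tracking loop inoperative=occurs → at least one input occurs → occurs.
Satellite uplink lost [OR]: Backup chain lost=not, Antenna path inoperative=occurs → at least one input occurs → occurs.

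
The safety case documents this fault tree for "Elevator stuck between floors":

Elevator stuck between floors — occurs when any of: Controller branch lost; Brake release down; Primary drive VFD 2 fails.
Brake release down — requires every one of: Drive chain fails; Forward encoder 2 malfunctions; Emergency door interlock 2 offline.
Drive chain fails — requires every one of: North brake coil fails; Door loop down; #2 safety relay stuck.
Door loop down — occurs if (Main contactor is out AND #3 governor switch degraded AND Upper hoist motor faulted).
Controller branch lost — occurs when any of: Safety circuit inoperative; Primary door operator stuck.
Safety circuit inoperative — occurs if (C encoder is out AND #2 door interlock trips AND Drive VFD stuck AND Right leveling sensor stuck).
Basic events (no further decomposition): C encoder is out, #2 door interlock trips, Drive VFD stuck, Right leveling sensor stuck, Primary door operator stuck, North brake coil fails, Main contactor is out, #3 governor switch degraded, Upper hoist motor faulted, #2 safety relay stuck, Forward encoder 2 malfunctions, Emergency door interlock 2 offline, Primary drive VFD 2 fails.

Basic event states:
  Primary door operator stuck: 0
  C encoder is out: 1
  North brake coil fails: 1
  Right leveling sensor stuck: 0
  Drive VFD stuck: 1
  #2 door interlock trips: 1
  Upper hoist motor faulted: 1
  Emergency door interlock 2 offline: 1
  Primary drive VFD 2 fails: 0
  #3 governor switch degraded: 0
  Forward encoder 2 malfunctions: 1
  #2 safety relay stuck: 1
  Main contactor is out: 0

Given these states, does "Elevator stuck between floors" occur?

No

Safety circuit inoperative [AND]: C encoder is out=occurs, #2 door interlock trips=occurs, Drive VFD stuck=occurs, Right leveling sensor stuck=not → not all inputs occur → does not occur.
Controller branch lost [OR]: Safety circuit inoperative=not, Primary door operator stuck=not → no input occurs → does not occur.
Door loop down [AND]: Main contactor is out=not, #3 governor switch degraded=not, Upper hoist motor faulted=occurs → not all inputs occur → does not occur.
Drive chain fails [AND]: North brake coil fails=occurs, Door loop down=not, #2 safety relay stuck=occurs → not all inputs occur → does not occur.
Brake release down [AND]: Drive chain fails=not, Forward encoder 2 malfunctions=occurs, Emergency door interlock 2 offline=occurs → not all inputs occur → does not occur.
Elevator stuck between floors [OR]: Controller branch lost=not, Brake release down=not, Primary drive VFD 2 fails=not → no input occurs → does not occur.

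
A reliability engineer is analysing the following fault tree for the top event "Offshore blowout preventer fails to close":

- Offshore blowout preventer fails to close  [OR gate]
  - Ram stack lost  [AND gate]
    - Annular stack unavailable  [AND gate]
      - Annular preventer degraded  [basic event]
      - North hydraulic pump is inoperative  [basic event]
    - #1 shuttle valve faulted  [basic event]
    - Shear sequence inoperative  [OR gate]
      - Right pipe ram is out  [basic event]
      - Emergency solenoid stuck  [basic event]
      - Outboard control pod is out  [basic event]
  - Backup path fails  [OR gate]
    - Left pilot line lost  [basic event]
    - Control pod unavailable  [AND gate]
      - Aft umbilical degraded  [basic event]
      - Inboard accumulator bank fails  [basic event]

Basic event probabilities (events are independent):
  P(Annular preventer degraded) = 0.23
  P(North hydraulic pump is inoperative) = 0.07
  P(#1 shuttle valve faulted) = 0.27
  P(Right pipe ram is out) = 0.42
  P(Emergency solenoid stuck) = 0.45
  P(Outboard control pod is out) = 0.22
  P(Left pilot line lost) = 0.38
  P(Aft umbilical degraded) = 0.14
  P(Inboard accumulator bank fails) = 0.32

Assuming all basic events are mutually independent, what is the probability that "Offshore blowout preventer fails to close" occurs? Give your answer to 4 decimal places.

P(Annular stack unavailable) [AND] = 0.23 × 0.07 = 0.016100
P(Shear sequence inoperative) [OR] = 1 − (1−0.42) × (1−0.45) × (1−0.22) = 0.751180
P(Ram stack lost) [AND] = 0.016100 × 0.27 × 0.751180 = 0.003265
P(Control pod unavailable) [AND] = 0.14 × 0.32 = 0.044800
P(Backup path fails) [OR] = 1 − (1−0.38) × (1−0.044800) = 0.407776
P(Offshore blowout preventer fails to close) [OR] = 1 − (1−0.003265) × (1−0.407776) = 0.409710
Rounded to 4 decimal places: P(Offshore blowout preventer fails to close) ≈ 0.4097.

0.4097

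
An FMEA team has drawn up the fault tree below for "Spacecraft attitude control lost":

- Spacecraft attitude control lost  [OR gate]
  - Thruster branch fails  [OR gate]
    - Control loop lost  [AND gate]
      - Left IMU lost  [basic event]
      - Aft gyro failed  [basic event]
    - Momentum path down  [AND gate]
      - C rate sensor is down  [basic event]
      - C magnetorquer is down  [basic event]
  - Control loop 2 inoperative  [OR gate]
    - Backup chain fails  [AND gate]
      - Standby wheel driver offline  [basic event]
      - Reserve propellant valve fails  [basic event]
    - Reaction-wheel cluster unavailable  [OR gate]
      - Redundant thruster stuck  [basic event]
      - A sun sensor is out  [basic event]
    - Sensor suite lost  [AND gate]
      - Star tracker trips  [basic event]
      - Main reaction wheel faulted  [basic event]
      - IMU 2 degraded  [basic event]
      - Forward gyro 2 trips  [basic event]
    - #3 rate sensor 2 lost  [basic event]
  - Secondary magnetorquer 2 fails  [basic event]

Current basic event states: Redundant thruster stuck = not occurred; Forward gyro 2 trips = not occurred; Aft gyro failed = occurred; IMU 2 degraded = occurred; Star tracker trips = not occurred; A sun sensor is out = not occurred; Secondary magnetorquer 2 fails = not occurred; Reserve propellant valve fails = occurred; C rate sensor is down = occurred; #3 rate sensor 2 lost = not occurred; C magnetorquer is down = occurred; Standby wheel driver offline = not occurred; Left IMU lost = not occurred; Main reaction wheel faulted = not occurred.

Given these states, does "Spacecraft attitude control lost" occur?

Yes

Control loop lost [AND]: Left IMU lost=not, Aft gyro failed=occurs → not all inputs occur → does not occur.
Momentum path down [AND]: C rate sensor is down=occurs, C magnetorquer is down=occurs → all inputs occur → occurs.
Thruster branch fails [OR]: Control loop lost=not, Momentum path down=occurs → at least one input occurs → occurs.
Backup chain fails [AND]: Standby wheel driver offline=not, Reserve propellant valve fails=occurs → not all inputs occur → does not occur.
Reaction-wheel cluster unavailable [OR]: Redundant thruster stuck=not, A sun sensor is out=not → no input occurs → does not occur.
Sensor suite lost [AND]: Star tracker trips=not, Main reaction wheel faulted=not, IMU 2 degraded=occurs, Forward gyro 2 trips=not → not all inputs occur → does not occur.
Control loop 2 inoperative [OR]: Backup chain fails=not, Reaction-wheel cluster unavailable=not, Sensor suite lost=not, #3 rate sensor 2 lost=not → no input occurs → does not occur.
Spacecraft attitude control lost [OR]: Thruster branch fails=occurs, Control loop 2 inoperative=not, Secondary magnetorquer 2 fails=not → at least one input occurs → occurs.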